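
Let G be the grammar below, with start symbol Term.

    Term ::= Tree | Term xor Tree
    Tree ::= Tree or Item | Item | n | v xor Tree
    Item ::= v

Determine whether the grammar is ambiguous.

Ambiguous

Witness: v xor n

Derivation 1: Term ⇒ Tree ⇒ v xor Tree ⇒ v xor n
Derivation 2: Term ⇒ Term xor Tree ⇒ Tree xor Tree ⇒ Item xor Tree ⇒ v xor Tree ⇒ v xor n

Two distinct leftmost derivations for the same string.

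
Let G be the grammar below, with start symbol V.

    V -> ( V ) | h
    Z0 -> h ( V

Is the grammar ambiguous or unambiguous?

Only V is reachable from V; ignoring the rest: Each string is a nest of matched brackets around a single atom. An opening bracket forces the recursive rule; an atom forces the base rule.

Unambiguous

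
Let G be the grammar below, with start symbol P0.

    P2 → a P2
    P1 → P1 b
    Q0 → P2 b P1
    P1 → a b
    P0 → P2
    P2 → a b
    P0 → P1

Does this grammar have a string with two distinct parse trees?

Ambiguous

Witness: a b

Derivation 1: P0 ⇒ P2 ⇒ a b
Derivation 2: P0 ⇒ P1 ⇒ a b

Two distinct leftmost derivations for the same string.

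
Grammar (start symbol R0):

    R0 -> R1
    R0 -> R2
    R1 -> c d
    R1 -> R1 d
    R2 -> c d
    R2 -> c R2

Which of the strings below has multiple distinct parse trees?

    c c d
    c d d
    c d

c c d: 1 tree
c d d: 1 tree
c d: 2 trees

c d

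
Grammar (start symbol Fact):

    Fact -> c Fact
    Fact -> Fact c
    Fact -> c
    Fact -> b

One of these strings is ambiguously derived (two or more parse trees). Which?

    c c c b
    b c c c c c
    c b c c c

c b c c c

c c c b: 1 tree
b c c c c c: 1 tree
c b c c c: 4 trees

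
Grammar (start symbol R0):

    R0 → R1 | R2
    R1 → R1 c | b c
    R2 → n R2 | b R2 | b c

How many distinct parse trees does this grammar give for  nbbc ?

Parse trees for nbbc:
  [R0 [R2 n [R2 b [R2 b c]]]]

1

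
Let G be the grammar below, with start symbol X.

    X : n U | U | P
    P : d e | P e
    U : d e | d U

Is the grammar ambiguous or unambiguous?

Ambiguous

Witness: d e

Derivation 1: X ⇒ U ⇒ d e
Derivation 2: X ⇒ P ⇒ d e

Two distinct leftmost derivations for the same string.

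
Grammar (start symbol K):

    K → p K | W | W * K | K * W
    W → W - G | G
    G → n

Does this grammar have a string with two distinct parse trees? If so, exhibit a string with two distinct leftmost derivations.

Witness: n * n

Derivation 1: K ⇒ W * K ⇒ G * K ⇒ n * K ⇒ n * W ⇒ n * G ⇒ n * n
Derivation 2: K ⇒ K * W ⇒ W * W ⇒ G * W ⇒ n * W ⇒ n * G ⇒ n * n

Two distinct leftmost derivations for the same string.

Ambiguous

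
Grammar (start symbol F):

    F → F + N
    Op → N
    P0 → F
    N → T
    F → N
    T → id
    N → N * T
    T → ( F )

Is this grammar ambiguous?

Unambiguous

(Op, P0 are unreachable from F, so their rules don't affect L(F).) This is a standard precedence ladder (F over N over T), with each level left-recursive on its own operator ('+' at F, '*' at N). That structure is LR(1), hence unambiguous.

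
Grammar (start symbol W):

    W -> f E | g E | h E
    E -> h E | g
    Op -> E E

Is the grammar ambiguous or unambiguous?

Unambiguous

Only W, E are reachable from W; ignoring the rest: Each reachable nonterminal has at most one production per leading terminal, and all productions are right-linear; the derivation is determined token-by-token.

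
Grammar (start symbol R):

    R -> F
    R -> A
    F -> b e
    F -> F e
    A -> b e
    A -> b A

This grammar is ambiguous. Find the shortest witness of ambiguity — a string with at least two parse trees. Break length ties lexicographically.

length 2: b e has 2 parse trees

Two derivations of b e:
  R ⇒ F ⇒ b e
  R ⇒ A ⇒ b e

b e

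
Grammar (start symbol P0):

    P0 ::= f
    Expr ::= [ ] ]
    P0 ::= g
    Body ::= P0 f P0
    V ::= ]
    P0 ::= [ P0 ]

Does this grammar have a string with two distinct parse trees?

Unambiguous

(Expr, V, Body are unreachable from P0, so their rules don't affect L(P0).) L(P0) is { openⁿ atom closeⁿ : n ≥ 0 }. The bracket depth fixes n, and the derivation is forced at every step.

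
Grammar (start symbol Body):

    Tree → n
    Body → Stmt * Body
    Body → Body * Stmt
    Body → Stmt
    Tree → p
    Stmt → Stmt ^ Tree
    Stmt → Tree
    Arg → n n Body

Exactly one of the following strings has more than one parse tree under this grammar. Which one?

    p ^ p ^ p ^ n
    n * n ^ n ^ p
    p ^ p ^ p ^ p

n * n ^ n ^ p

p ^ p ^ p ^ n: 1 tree
n * n ^ n ^ p: 2 trees
p ^ p ^ p ^ p: 1 tree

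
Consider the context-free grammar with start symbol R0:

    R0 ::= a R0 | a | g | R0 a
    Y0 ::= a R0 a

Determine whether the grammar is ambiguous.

Witness: a a

Derivation 1: R0 ⇒ a R0 ⇒ a a
Derivation 2: R0 ⇒ R0 a ⇒ a a

Two distinct leftmost derivations for the same string.

Ambiguous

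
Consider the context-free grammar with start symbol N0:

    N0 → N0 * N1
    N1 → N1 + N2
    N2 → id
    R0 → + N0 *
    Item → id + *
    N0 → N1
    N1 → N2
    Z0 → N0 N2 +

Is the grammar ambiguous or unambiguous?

Only N0, N1, N2 are reachable from N0; ignoring the rest: This is a standard precedence ladder (N0 over N1 over N2), with each level left-recursive on its own operator ('*' at N0, '+' at N1). That structure is LR(1), hence unambiguous.

Unambiguous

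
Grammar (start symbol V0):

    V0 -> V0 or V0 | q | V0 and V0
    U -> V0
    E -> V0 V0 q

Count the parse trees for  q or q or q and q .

Parse trees for q or q or q and q:
  [V0 [V0 q] or [V0 [V0 q] or [V0 [V0 q] and [V0 q]]]]
  [V0 [V0 q] or [V0 [V0 [V0 q] or [V0 q]] and [V0 q]]]
  [V0 [V0 [V0 q] or [V0 q]] or [V0 [V0 q] and [V0 q]]]
  [V0 [V0 [V0 q] or [V0 [V0 q] or [V0 q]]] and [V0 q]]
  [V0 [V0 [V0 [V0 q] or [V0 q]] or [V0 q]] and [V0 q]]

5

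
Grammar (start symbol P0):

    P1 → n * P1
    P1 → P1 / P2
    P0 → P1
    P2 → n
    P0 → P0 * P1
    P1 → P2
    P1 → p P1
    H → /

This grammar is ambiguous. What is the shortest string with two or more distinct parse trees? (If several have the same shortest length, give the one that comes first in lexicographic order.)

n * n

length 1: no string has ≥2 trees
length 2: no string has ≥2 trees
length 3: n * n has 2 parse trees

Two derivations of n * n:
  P0 ⇒ P1 ⇒ n * P1 ⇒ n * P2 ⇒ n * n
  P0 ⇒ P0 * P1 ⇒ P1 * P1 ⇒ P2 * P1 ⇒ n * P1 ⇒ n * P2 ⇒ n * n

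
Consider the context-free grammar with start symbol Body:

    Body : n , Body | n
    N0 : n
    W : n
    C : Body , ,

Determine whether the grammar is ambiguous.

(N0, W, C are unreachable from Body, so their rules don't affect L(Body).) Right-recursive list with a separator: after each atom, whether the separator follows determines the rule. One parse per string.

Unambiguous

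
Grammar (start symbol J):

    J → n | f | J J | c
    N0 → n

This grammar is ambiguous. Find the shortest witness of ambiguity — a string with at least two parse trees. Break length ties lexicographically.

c c c

length 1: no string has ≥2 trees
length 2: no string has ≥2 trees
length 3: c c c has 2 parse trees

Two derivations of c c c:
  J ⇒ J J ⇒ J J J ⇒ c J J ⇒ c c J ⇒ c c c
  J ⇒ J J ⇒ c J ⇒ c J J ⇒ c c J ⇒ c c c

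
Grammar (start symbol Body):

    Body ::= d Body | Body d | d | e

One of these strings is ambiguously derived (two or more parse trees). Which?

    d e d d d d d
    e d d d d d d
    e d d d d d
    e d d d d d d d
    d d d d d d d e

d e d d d d d: 6 trees
e d d d d d d: 1 tree
e d d d d d: 1 tree
e d d d d d d d: 1 tree
d d d d d d d e: 1 tree

d e d d d d d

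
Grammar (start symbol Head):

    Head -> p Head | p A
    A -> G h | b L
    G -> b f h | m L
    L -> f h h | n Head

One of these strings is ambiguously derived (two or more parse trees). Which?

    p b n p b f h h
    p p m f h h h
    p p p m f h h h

p b n p b f h h

p b n p b f h h: 2 trees
p p m f h h h: 1 tree
p p p m f h h h: 1 tree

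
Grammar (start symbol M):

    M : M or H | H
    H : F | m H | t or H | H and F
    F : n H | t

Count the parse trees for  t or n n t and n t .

7

Parse trees for t or n n t and n t:
  [M [M [H [F t]]] or [H [F n [H [F n [H [H [F t]] and [F n [H [F t]]]]]]]]]
  [M [M [H [F t]]] or [H [F n [H [H [F n [H [F t]]]] and [F n [H [F t]]]]]]]
  [M [M [H [F t]]] or [H [H [F n [H [F n [H [F t]]]]]] and [F n [H [F t]]]]]
  [M [H t or [H [F n [H [F n [H [H [F t]] and [F n [H [F t]]]]]]]]]]
  [M [H t or [H [F n [H [H [F n [H [F t]]]] and [F n [H [F t]]]]]]]]
  [M [H t or [H [H [F n [H [F n [H [F t]]]]]] and [F n [H [F t]]]]]]
  [M [H [H t or [H [F n [H [F n [H [F t]]]]]]] and [F n [H [F t]]]]]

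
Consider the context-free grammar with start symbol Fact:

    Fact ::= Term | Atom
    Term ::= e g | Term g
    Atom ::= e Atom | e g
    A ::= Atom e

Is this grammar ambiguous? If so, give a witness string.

Witness: e g

Derivation 1: Fact ⇒ Term ⇒ e g
Derivation 2: Fact ⇒ Atom ⇒ e g

Two distinct leftmost derivations for the same string.

Ambiguous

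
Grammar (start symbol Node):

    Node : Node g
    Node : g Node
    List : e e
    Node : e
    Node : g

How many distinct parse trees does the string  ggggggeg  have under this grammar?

7

Parse trees for ggggggeg:
  [Node [Node g [Node g [Node g [Node g [Node g [Node g [Node e]]]]]]] g]
  [Node g [Node [Node g [Node g [Node g [Node g [Node g [Node e]]]]]] g]]
  [Node g [Node g [Node [Node g [Node g [Node g [Node g [Node e]]]]] g]]]
  [Node g [Node g [Node g [Node [Node g [Node g [Node g [Node e]]]] g]]]]
  [Node g [Node g [Node g [Node g [Node [Node g [Node g [Node e]]] g]]]]]
  [Node g [Node g [Node g [Node g [Node g [Node [Node g [Node e]] g]]]]]]
  [Node g [Node g [Node g [Node g [Node g [Node g [Node [Node e] g]]]]]]]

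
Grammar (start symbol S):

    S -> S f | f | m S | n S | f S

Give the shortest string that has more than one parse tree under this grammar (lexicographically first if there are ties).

f f

length 1: no string has ≥2 trees
length 2: f f has 2 parse trees

Two derivations of f f:
  S ⇒ S f ⇒ f f
  S ⇒ f S ⇒ f f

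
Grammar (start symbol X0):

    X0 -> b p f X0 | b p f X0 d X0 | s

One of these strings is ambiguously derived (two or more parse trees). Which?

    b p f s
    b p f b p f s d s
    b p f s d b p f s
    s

b p f s: 1 tree
b p f b p f s d s: 2 trees
b p f s d b p f s: 1 tree
s: 1 tree

b p f b p f s d s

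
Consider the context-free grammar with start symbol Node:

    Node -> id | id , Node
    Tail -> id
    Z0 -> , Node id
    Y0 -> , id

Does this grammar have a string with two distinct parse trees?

Only Node is reachable from Node; ignoring the rest: Right-recursive list with a separator: after each atom, whether the separator follows determines the rule. One parse per string.

Unambiguous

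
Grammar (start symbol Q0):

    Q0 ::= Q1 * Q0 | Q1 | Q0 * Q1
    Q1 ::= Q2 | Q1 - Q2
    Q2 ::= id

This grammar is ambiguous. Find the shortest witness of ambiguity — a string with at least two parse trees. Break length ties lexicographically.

length 1: no string has ≥2 trees
length 3: id * id has 2 parse trees

Two derivations of id * id:
  Q0 ⇒ Q1 * Q0 ⇒ Q2 * Q0 ⇒ id * Q0 ⇒ id * Q1 ⇒ id * Q2 ⇒ id * id
  Q0 ⇒ Q0 * Q1 ⇒ Q1 * Q1 ⇒ Q2 * Q1 ⇒ id * Q1 ⇒ id * Q2 ⇒ id * id

id * id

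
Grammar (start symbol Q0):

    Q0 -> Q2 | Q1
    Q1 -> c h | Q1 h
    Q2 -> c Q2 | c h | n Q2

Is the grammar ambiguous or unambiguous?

Witness: c h

Derivation 1: Q0 ⇒ Q2 ⇒ c h
Derivation 2: Q0 ⇒ Q1 ⇒ c h

Two distinct leftmost derivations for the same string.

Ambiguous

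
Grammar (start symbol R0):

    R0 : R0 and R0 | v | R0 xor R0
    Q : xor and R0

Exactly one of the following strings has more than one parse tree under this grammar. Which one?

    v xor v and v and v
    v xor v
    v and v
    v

v xor v and v and v: 5 trees
v xor v: 1 tree
v and v: 1 tree
v: 1 tree

v xor v and v and v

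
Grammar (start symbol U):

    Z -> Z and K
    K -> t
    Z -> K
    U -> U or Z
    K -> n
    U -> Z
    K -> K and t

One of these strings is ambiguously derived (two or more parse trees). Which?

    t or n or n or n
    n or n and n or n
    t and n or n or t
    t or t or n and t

t or t or n and t

t or n or n or n: 1 tree
n or n and n or n: 1 tree
t and n or n or t: 1 tree
t or t or n and t: 2 trees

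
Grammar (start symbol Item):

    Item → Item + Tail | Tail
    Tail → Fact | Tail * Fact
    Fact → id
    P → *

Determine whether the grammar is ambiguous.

Unambiguous

Only Item, Tail, Fact are reachable from Item; ignoring the rest: Item → Item + Tail | Tail  ;  Tail → Tail * Fact | Fact  — a left-associative chain with Fact at the bottom. Each string factors uniquely by precedence.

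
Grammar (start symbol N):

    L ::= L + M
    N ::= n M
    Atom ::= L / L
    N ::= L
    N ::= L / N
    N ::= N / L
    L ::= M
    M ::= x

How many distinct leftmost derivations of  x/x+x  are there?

2

Parse trees for x/x+x:
  [N [L [M x]] / [N [L [L [M x]] + [M x]]]]
  [N [N [L [M x]]] / [L [L [M x]] + [M x]]]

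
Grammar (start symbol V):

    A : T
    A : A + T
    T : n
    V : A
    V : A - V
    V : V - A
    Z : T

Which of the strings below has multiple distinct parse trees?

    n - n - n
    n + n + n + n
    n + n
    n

n - n - n: 4 trees
n + n + n + n: 1 tree
n + n: 1 tree
n: 1 tree

n - n - n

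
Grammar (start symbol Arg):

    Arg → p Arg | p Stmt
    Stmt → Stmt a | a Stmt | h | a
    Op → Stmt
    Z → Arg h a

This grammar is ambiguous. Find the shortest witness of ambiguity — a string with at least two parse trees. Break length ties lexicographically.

p a a

length 2: no string has ≥2 trees
length 3: p a a has 2 parse trees

Two derivations of p a a:
  Arg ⇒ p Stmt ⇒ p Stmt a ⇒ p a a
  Arg ⇒ p Stmt ⇒ p a Stmt ⇒ p a a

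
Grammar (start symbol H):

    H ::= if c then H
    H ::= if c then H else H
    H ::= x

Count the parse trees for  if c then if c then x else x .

2

Parse trees for if c then if c then x else x:
  [H if c then [H if c then [H x] else [H x]]]
  [H if c then [H if c then [H x]] else [H x]]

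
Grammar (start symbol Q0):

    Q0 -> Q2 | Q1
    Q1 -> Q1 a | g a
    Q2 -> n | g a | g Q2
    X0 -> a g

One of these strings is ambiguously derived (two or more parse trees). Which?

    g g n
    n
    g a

g g n: 1 tree
n: 1 tree
g a: 2 trees

g a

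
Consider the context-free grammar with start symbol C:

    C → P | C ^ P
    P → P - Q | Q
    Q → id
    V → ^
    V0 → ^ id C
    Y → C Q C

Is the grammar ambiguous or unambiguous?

(V, V0, Y are unreachable from C, so their rules don't affect L(C).) C → C ^ P | P  ;  P → P - Q | Q  — a left-associative chain with Q at the bottom. Each string factors uniquely by precedence.

Unambiguous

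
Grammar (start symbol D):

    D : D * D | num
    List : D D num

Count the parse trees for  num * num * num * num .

5

Parse trees for num * num * num * num:
  [D [D num] * [D [D num] * [D [D num] * [D num]]]]
  [D [D num] * [D [D [D num] * [D num]] * [D num]]]
  [D [D [D num] * [D num]] * [D [D num] * [D num]]]
  [D [D [D num] * [D [D num] * [D num]]] * [D num]]
  [D [D [D [D num] * [D num]] * [D num]] * [D num]]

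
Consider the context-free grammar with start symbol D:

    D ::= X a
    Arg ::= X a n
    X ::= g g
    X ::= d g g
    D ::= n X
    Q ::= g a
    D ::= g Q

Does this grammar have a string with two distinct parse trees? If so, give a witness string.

Ambiguous

Witness: g g a

Derivation 1: D ⇒ X a ⇒ g g a
Derivation 2: D ⇒ g Q ⇒ g g a

Two distinct leftmost derivations for the same string.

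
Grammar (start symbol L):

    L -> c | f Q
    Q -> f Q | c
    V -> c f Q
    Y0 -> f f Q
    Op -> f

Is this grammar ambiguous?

(V, Y0, Op are unreachable from L, so their rules don't affect L(L).) Restricted to the reachable nonterminals, every rule has the form A → t or A → t B, and no two rules for the same A share a first terminal. The grammar encodes a DFA — one run per string.

Unambiguous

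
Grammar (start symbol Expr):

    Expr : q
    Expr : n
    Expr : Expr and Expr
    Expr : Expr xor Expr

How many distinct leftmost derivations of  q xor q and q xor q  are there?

Parse trees for q xor q and q xor q:
  [Expr [Expr [Expr q] xor [Expr q]] and [Expr [Expr q] xor [Expr q]]]
  [Expr [Expr q] xor [Expr [Expr q] and [Expr [Expr q] xor [Expr q]]]]
  [Expr [Expr q] xor [Expr [Expr [Expr q] and [Expr q]] xor [Expr q]]]
  [Expr [Expr [Expr [Expr q] xor [Expr q]] and [Expr q]] xor [Expr q]]
  [Expr [Expr [Expr q] xor [Expr [Expr q] and [Expr q]]] xor [Expr q]]

5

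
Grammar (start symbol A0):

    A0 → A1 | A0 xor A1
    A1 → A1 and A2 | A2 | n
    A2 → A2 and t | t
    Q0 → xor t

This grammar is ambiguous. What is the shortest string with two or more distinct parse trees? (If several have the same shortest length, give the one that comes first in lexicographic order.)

t and t

length 1: no string has ≥2 trees
length 3: t and t has 2 parse trees

Two derivations of t and t:
  A0 ⇒ A1 ⇒ A1 and A2 ⇒ A2 and A2 ⇒ t and A2 ⇒ t and t
  A0 ⇒ A1 ⇒ A2 ⇒ A2 and t ⇒ t and t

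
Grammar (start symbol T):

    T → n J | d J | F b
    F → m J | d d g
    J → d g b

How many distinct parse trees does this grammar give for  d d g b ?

Parse trees for d d g b:
  [T d [J d g b]]
  [T [F d d g] b]

2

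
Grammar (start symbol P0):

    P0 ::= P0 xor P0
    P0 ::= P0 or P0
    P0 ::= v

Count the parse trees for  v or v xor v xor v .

Parse trees for v or v xor v xor v:
  [P0 [P0 [P0 v] or [P0 v]] xor [P0 [P0 v] xor [P0 v]]]
  [P0 [P0 [P0 [P0 v] or [P0 v]] xor [P0 v]] xor [P0 v]]
  [P0 [P0 [P0 v] or [P0 [P0 v] xor [P0 v]]] xor [P0 v]]
  [P0 [P0 v] or [P0 [P0 v] xor [P0 [P0 v] xor [P0 v]]]]
  [P0 [P0 v] or [P0 [P0 [P0 v] xor [P0 v]] xor [P0 v]]]

5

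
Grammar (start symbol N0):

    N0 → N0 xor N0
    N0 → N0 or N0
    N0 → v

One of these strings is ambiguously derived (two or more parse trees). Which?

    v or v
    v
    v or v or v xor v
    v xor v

v or v or v xor v

v or v: 1 tree
v: 1 tree
v or v or v xor v: 5 trees
v xor v: 1 tree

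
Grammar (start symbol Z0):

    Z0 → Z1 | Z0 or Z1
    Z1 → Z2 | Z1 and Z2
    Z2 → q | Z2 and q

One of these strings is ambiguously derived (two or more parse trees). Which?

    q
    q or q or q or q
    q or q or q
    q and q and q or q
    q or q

q: 1 tree
q or q or q or q: 1 tree
q or q or q: 1 tree
q and q and q or q: 4 trees
q or q: 1 tree

q and q and q or q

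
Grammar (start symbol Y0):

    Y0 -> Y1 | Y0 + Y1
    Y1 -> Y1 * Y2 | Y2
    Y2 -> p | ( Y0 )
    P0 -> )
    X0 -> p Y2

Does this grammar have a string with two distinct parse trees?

Unambiguous

(P0, X0 are unreachable from Y0, so their rules don't affect L(Y0).) This is a standard precedence ladder (Y0 over Y1 over Y2), with each level left-recursive on its own operator ('+' at Y0, '*' at Y1). That structure is LR(1), hence unambiguous.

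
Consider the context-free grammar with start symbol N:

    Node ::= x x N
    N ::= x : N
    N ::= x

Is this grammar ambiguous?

Only N is reachable from N; ignoring the rest: Right-recursive list with a separator: after each atom, whether the separator follows determines the rule. One parse per string.

Unambiguous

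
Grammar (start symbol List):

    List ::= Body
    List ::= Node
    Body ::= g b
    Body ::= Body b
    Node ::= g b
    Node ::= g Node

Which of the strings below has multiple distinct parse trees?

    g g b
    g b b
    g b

g b

g g b: 1 tree
g b b: 1 tree
g b: 2 trees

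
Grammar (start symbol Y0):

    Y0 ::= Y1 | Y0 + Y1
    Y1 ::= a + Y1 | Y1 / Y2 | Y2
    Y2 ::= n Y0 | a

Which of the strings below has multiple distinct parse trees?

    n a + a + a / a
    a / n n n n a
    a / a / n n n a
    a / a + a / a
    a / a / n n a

n a + a + a / a: 16 trees
a / n n n n a: 1 tree
a / a / n n n a: 1 tree
a / a + a / a: 1 tree
a / a / n n a: 1 tree

n a + a + a / a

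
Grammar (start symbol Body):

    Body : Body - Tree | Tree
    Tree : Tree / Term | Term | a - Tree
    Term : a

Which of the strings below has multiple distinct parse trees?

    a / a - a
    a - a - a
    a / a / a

a / a - a: 1 tree
a - a - a: 4 trees
a / a / a: 1 tree

a - a - a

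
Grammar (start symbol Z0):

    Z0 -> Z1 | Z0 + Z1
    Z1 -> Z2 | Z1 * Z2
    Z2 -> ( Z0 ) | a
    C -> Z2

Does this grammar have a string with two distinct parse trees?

Only Z0, Z1, Z2 are reachable from Z0; ignoring the rest: The grammar is stratified — Z0 handles '+' (left-recursive), Z1 handles '*', Z2 atoms. Each operator has a fixed associativity and precedence level, so every string has one parse.

Unambiguous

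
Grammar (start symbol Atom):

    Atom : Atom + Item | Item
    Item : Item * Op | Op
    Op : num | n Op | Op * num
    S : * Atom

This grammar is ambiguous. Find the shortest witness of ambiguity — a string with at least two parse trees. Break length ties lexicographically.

length 1: no string has ≥2 trees
length 2: no string has ≥2 trees
length 3: num * num has 2 parse trees

Two derivations of num * num:
  Atom ⇒ Item ⇒ Item * Op ⇒ Op * Op ⇒ num * Op ⇒ num * num
  Atom ⇒ Item ⇒ Op ⇒ Op * num ⇒ num * num

num * num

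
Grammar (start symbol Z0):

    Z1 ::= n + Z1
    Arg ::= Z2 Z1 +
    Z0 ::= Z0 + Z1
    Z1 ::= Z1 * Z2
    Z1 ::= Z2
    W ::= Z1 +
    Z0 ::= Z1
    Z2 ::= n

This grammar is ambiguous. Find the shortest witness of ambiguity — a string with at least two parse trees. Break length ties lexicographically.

n + n

length 1: no string has ≥2 trees
length 3: n + n has 2 parse trees

Two derivations of n + n:
  Z0 ⇒ Z0 + Z1 ⇒ Z1 + Z1 ⇒ Z2 + Z1 ⇒ n + Z1 ⇒ n + Z2 ⇒ n + n
  Z0 ⇒ Z1 ⇒ n + Z1 ⇒ n + Z2 ⇒ n + n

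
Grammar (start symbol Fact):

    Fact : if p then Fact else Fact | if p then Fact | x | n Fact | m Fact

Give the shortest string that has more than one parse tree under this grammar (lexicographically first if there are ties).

length 1: no string has ≥2 trees
length 2: no string has ≥2 trees
length 3: no string has ≥2 trees
length 4: no string has ≥2 trees
length 5: no string has ≥2 trees
length 6: no string has ≥2 trees
length 7: no string has ≥2 trees
length 8: no string has ≥2 trees
length 9: if p then if p then x else x has 2 parse trees

Two derivations of if p then if p then x else x:
  Fact ⇒ if p then Fact else Fact ⇒ if p then if p then Fact else Fact ⇒ if p then if p then x else Fact ⇒ if p then if p then x else x
  Fact ⇒ if p then Fact ⇒ if p then if p then Fact else Fact ⇒ if p then if p then x else Fact ⇒ if p then if p then x else x

if p then if p then x else x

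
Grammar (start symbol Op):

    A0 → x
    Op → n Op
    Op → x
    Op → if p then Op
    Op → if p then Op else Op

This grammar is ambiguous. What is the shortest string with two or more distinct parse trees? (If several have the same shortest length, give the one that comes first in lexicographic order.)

length 1: no string has ≥2 trees
length 2: no string has ≥2 trees
length 3: no string has ≥2 trees
length 4: no string has ≥2 trees
length 5: no string has ≥2 trees
length 6: no string has ≥2 trees
length 7: no string has ≥2 trees
length 8: no string has ≥2 trees
length 9: if p then if p then x else x has 2 parse trees

Two derivations of if p then if p then x else x:
  Op ⇒ if p then Op ⇒ if p then if p then Op else Op ⇒ if p then if p then x else Op ⇒ if p then if p then x else x
  Op ⇒ if p then Op else Op ⇒ if p then if p then Op else Op ⇒ if p then if p then x else Op ⇒ if p then if p then x else x

if p then if p then x else x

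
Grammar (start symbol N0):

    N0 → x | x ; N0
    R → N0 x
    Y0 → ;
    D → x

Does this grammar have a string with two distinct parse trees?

(R, Y0, D are unreachable from N0, so their rules don't affect L(N0).) The reachable grammar is A → atom sep A | atom. Each atom is followed by either the separator (recurse) or end-of-string (stop) — no choice point.

Unambiguous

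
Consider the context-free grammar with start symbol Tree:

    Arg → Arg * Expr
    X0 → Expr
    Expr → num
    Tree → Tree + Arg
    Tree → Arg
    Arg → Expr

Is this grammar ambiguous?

Only Tree, Arg, Expr are reachable from Tree; ignoring the rest: This is a standard precedence ladder (Tree over Arg over Expr), with each level left-recursive on its own operator ('+' at Tree, '*' at Arg). That structure is LR(1), hence unambiguous.

Unambiguous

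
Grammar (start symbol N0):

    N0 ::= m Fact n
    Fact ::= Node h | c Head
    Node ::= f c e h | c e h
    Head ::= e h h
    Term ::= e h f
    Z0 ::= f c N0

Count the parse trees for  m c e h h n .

Parse trees for m c e h h n:
  [N0 m [Fact [Node c e h] h] n]
  [N0 m [Fact c [Head e h h]] n]

2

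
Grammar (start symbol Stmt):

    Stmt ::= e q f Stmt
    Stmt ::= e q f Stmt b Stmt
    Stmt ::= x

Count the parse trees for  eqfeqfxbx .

Parse trees for eqfeqfxbx:
  [Stmt e q f [Stmt e q f [Stmt x] b [Stmt x]]]
  [Stmt e q f [Stmt e q f [Stmt x]] b [Stmt x]]

2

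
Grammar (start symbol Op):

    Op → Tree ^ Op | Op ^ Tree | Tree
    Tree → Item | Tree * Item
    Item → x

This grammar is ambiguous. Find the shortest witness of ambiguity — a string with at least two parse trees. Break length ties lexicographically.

x ^ x

length 1: no string has ≥2 trees
length 3: x ^ x has 2 parse trees

Two derivations of x ^ x:
  Op ⇒ Tree ^ Op ⇒ Item ^ Op ⇒ x ^ Op ⇒ x ^ Tree ⇒ x ^ Item ⇒ x ^ x
  Op ⇒ Op ^ Tree ⇒ Tree ^ Tree ⇒ Item ^ Tree ⇒ x ^ Tree ⇒ x ^ Item ⇒ x ^ x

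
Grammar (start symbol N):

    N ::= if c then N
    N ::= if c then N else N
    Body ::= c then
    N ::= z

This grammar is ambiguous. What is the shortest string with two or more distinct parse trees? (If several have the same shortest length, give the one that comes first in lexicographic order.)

if c then if c then z else z

length 1: no string has ≥2 trees
length 4: no string has ≥2 trees
length 6: no string has ≥2 trees
length 7: no string has ≥2 trees
length 9: if c then if c then z else z has 2 parse trees

Two derivations of if c then if c then z else z:
  N ⇒ if c then N ⇒ if c then if c then N else N ⇒ if c then if c then z else N ⇒ if c then if c then z else z
  N ⇒ if c then N else N ⇒ if c then if c then N else N ⇒ if c then if c then z else N ⇒ if c then if c then z else z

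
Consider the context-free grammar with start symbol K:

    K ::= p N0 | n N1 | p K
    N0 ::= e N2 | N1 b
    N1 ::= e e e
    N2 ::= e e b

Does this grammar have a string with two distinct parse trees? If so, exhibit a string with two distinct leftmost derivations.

Witness: p e e e b

Derivation 1: K ⇒ p N0 ⇒ p e N2 ⇒ p e e e b
Derivation 2: K ⇒ p N0 ⇒ p N1 b ⇒ p e e e b

Two distinct leftmost derivations for the same string.

Ambiguous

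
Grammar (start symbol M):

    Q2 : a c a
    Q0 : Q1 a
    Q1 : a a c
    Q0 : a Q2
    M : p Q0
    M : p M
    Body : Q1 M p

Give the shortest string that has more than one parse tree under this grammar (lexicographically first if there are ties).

length 5: p a a c a has 2 parse trees

Two derivations of p a a c a:
  M ⇒ p Q0 ⇒ p Q1 a ⇒ p a a c a
  M ⇒ p Q0 ⇒ p a Q2 ⇒ p a a c a

p a a c a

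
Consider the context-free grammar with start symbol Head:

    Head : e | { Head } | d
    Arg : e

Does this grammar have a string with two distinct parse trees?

Unambiguous

Only Head is reachable from Head; ignoring the rest: Each string is a nest of matched brackets around a single atom. An opening bracket forces the recursive rule; an atom forces the base rule.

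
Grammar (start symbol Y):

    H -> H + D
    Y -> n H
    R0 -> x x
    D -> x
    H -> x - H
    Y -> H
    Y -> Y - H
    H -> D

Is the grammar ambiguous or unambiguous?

Witness: x - x

Derivation 1: Y ⇒ H ⇒ x - H ⇒ x - D ⇒ x - x
Derivation 2: Y ⇒ Y - H ⇒ H - H ⇒ D - H ⇒ x - H ⇒ x - D ⇒ x - x

Two distinct leftmost derivations for the same string.

Ambiguous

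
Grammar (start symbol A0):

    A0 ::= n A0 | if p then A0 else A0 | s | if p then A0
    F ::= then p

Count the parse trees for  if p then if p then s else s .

2

Parse trees for if p then if p then s else s:
  [A0 if p then [A0 if p then [A0 s]] else [A0 s]]
  [A0 if p then [A0 if p then [A0 s] else [A0 s]]]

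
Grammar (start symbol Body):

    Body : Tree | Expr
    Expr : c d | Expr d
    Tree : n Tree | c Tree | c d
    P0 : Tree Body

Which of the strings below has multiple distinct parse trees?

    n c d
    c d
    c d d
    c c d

n c d: 1 tree
c d: 2 trees
c d d: 1 tree
c c d: 1 tree

c d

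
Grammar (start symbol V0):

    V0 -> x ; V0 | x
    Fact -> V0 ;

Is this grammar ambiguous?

Unambiguous

(Fact is unreachable from V0, so its rules don't affect L(V0).) Right-recursive list with a separator: after each atom, whether the separator follows determines the rule. One parse per string.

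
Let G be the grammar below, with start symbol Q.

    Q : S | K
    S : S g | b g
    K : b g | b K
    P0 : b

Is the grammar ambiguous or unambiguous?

Witness: b g

Derivation 1: Q ⇒ S ⇒ b g
Derivation 2: Q ⇒ K ⇒ b g

Two distinct leftmost derivations for the same string.

Ambiguous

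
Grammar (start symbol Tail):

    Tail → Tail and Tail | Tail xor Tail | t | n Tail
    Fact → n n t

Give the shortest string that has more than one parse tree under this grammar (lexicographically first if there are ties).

length 1: no string has ≥2 trees
length 2: no string has ≥2 trees
length 3: no string has ≥2 trees
length 4: n t and t has 2 parse trees

Two derivations of n t and t:
  Tail ⇒ Tail and Tail ⇒ n Tail and Tail ⇒ n t and Tail ⇒ n t and t
  Tail ⇒ n Tail ⇒ n Tail and Tail ⇒ n t and Tail ⇒ n t and t

n t and t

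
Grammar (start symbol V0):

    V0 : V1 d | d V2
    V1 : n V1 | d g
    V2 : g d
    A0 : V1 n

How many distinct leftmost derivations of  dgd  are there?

2

Parse trees for dgd:
  [V0 [V1 d g] d]
  [V0 d [V2 g d]]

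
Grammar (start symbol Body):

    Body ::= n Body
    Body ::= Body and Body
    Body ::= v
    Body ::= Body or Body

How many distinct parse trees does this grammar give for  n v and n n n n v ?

Parse trees for n v and n n n n v:
  [Body n [Body [Body v] and [Body n [Body n [Body n [Body n [Body v]]]]]]]
  [Body [Body n [Body v]] and [Body n [Body n [Body n [Body n [Body v]]]]]]

2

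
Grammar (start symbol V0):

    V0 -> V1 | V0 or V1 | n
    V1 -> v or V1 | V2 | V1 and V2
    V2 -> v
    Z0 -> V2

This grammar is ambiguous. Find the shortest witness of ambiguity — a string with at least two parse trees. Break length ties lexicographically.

length 1: no string has ≥2 trees
length 3: v or v has 2 parse trees

Two derivations of v or v:
  V0 ⇒ V1 ⇒ v or V1 ⇒ v or V2 ⇒ v or v
  V0 ⇒ V0 or V1 ⇒ V1 or V1 ⇒ V2 or V1 ⇒ v or V1 ⇒ v or V2 ⇒ v or v

v or v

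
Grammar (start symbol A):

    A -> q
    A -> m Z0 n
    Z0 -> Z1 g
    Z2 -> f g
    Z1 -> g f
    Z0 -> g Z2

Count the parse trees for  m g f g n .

2

Parse trees for m g f g n:
  [A m [Z0 [Z1 g f] g] n]
  [A m [Z0 g [Z2 f g]] n]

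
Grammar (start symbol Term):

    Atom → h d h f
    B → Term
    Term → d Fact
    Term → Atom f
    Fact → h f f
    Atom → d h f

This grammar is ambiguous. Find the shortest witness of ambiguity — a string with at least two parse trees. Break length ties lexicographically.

d h f f

length 4: d h f f has 2 parse trees

Two derivations of d h f f:
  Term ⇒ d Fact ⇒ d h f f
  Term ⇒ Atom f ⇒ d h f f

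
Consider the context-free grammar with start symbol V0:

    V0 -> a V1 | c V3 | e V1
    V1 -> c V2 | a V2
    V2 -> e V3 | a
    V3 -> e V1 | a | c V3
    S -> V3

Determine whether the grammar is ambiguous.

(S is unreachable from V0, so its rules don't affect L(V0).) Each reachable nonterminal has at most one production per leading terminal, and all productions are right-linear; the derivation is determined token-by-token.

Unambiguous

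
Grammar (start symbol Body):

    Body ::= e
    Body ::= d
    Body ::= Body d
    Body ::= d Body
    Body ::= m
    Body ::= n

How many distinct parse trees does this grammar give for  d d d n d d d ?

Parse trees for d d d n d d d (showing first 6 of 20):
  [Body [Body [Body [Body d [Body d [Body d [Body n]]]] d] d] d]
  [Body [Body [Body d [Body [Body d [Body d [Body n]]] d]] d] d]
  [Body [Body [Body d [Body d [Body [Body d [Body n]] d]]] d] d]
  [Body [Body [Body d [Body d [Body d [Body [Body n] d]]]] d] d]
  [Body [Body d [Body [Body [Body d [Body d [Body n]]] d] d]] d]
  [Body [Body d [Body [Body d [Body [Body d [Body n]] d]] d]] d]

20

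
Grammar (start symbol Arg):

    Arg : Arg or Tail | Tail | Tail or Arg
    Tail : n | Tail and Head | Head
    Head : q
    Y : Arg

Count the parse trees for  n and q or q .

2

Parse trees for n and q or q:
  [Arg [Arg [Tail [Tail n] and [Head q]]] or [Tail [Head q]]]
  [Arg [Tail [Tail n] and [Head q]] or [Arg [Tail [Head q]]]]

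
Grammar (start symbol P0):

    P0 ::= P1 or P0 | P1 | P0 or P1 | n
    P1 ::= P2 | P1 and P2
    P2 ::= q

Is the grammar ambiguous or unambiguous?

Ambiguous

Witness: q or q

Derivation 1: P0 ⇒ P1 or P0 ⇒ P2 or P0 ⇒ q or P0 ⇒ q or P1 ⇒ q or P2 ⇒ q or q
Derivation 2: P0 ⇒ P0 or P1 ⇒ P1 or P1 ⇒ P2 or P1 ⇒ q or P1 ⇒ q or P2 ⇒ q or q

Two distinct leftmost derivations for the same string.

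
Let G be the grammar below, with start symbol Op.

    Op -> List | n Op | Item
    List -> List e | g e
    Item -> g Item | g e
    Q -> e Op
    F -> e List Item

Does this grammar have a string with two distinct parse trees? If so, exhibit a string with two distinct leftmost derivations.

Ambiguous

Witness: g e

Derivation 1: Op ⇒ List ⇒ g e
Derivation 2: Op ⇒ Item ⇒ g e

Two distinct leftmost derivations for the same string.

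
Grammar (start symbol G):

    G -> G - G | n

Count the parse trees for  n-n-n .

2

Parse trees for n-n-n:
  [G [G n] - [G [G n] - [G n]]]
  [G [G [G n] - [G n]] - [G n]]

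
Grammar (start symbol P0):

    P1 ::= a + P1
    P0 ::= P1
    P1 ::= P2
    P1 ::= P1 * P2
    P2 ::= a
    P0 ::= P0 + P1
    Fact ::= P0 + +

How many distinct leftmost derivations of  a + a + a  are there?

Parse trees for a + a + a:
  [P0 [P1 a + [P1 a + [P1 [P2 a]]]]]
  [P0 [P0 [P1 [P2 a]]] + [P1 a + [P1 [P2 a]]]]
  [P0 [P0 [P1 a + [P1 [P2 a]]]] + [P1 [P2 a]]]
  [P0 [P0 [P0 [P1 [P2 a]]] + [P1 [P2 a]]] + [P1 [P2 a]]]

4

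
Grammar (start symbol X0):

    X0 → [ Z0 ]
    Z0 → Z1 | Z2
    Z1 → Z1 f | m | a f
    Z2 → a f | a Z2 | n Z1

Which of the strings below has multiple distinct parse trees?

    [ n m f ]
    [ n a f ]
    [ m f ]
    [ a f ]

[ n m f ]: 1 tree
[ n a f ]: 1 tree
[ m f ]: 1 tree
[ a f ]: 2 trees

[ a f ]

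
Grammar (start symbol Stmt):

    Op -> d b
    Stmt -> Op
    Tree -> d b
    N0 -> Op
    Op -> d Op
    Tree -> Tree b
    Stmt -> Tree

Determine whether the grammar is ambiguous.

Witness: d b

Derivation 1: Stmt ⇒ Op ⇒ d b
Derivation 2: Stmt ⇒ Tree ⇒ d b

Two distinct leftmost derivations for the same string.

Ambiguous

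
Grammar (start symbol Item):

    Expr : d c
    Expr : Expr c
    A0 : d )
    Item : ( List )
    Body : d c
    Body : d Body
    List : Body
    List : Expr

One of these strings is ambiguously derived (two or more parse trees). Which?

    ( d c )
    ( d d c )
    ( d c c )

( d c ): 2 trees
( d d c ): 1 tree
( d c c ): 1 tree

( d c )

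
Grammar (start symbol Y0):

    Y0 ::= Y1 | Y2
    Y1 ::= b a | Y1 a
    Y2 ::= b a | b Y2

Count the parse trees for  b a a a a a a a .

Parse trees for b a a a a a a a:
  [Y0 [Y1 [Y1 [Y1 [Y1 [Y1 [Y1 [Y1 b a] a] a] a] a] a] a]]

1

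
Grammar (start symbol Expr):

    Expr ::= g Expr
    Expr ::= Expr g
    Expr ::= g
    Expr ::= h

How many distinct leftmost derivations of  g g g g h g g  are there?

Parse trees for g g g g h g g (showing first 6 of 15):
  [Expr g [Expr g [Expr g [Expr g [Expr [Expr [Expr h] g] g]]]]]
  [Expr g [Expr g [Expr g [Expr [Expr g [Expr [Expr h] g]] g]]]]
  [Expr g [Expr g [Expr g [Expr [Expr [Expr g [Expr h]] g] g]]]]
  [Expr g [Expr g [Expr [Expr g [Expr g [Expr [Expr h] g]]] g]]]
  [Expr g [Expr g [Expr [Expr g [Expr [Expr g [Expr h]] g]] g]]]
  [Expr g [Expr g [Expr [Expr [Expr g [Expr g [Expr h]]] g] g]]]

15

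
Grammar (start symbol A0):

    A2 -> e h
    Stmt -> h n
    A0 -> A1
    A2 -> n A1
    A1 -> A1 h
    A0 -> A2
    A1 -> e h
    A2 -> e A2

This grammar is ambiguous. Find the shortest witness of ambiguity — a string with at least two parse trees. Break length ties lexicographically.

e h

length 2: e h has 2 parse trees

Two derivations of e h:
  A0 ⇒ A1 ⇒ e h
  A0 ⇒ A2 ⇒ e h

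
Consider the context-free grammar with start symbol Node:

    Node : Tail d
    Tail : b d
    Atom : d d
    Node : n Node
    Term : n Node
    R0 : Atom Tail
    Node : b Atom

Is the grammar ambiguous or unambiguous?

Witness: b d d

Derivation 1: Node ⇒ Tail d ⇒ b d d
Derivation 2: Node ⇒ b Atom ⇒ b d d

Two distinct leftmost derivations for the same string.

Ambiguous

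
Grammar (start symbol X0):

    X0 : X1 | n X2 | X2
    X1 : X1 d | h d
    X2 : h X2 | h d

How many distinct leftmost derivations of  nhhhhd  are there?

Parse trees for nhhhhd:
  [X0 n [X2 h [X2 h [X2 h [X2 h d]]]]]

1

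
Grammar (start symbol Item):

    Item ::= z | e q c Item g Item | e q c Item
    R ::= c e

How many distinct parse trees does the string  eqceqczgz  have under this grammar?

Parse trees for eqceqczgz:
  [Item e q c [Item e q c [Item z]] g [Item z]]
  [Item e q c [Item e q c [Item z] g [Item z]]]

2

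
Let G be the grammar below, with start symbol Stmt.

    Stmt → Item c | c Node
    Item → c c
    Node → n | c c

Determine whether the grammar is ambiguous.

Witness: c c c

Derivation 1: Stmt ⇒ Item c ⇒ c c c
Derivation 2: Stmt ⇒ c Node ⇒ c c c

Two distinct leftmost derivations for the same string.

Ambiguous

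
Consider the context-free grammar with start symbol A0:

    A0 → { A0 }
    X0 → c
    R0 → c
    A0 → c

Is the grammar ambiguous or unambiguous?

Unambiguous

(R0, X0 are unreachable from A0, so their rules don't affect L(A0).) L(A0) is { openⁿ atom closeⁿ : n ≥ 0 }. The bracket depth fixes n, and the derivation is forced at every step.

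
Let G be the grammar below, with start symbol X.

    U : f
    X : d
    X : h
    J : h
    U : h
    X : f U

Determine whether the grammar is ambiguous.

(J is unreachable from X, so its rules don't affect L(X).) Restricted to the reachable nonterminals, every rule has the form A → t or A → t B, and no two rules for the same A share a first terminal. The grammar encodes a DFA — one run per string.

Unambiguous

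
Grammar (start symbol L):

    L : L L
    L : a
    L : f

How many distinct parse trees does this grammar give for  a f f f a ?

14

Parse trees for a f f f a (showing first 6 of 14):
  [L [L a] [L [L f] [L [L f] [L [L f] [L a]]]]]
  [L [L a] [L [L f] [L [L [L f] [L f]] [L a]]]]
  [L [L a] [L [L [L f] [L f]] [L [L f] [L a]]]]
  [L [L a] [L [L [L f] [L [L f] [L f]]] [L a]]]
  [L [L a] [L [L [L [L f] [L f]] [L f]] [L a]]]
  [L [L [L a] [L f]] [L [L f] [L [L f] [L a]]]]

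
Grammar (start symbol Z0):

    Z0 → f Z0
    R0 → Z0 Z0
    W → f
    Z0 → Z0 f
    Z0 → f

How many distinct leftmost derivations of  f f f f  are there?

Parse trees for f f f f:
  [Z0 f [Z0 f [Z0 f [Z0 f]]]]
  [Z0 f [Z0 f [Z0 [Z0 f] f]]]
  [Z0 f [Z0 [Z0 f [Z0 f]] f]]
  [Z0 f [Z0 [Z0 [Z0 f] f] f]]
  [Z0 [Z0 f [Z0 f [Z0 f]]] f]
  [Z0 [Z0 f [Z0 [Z0 f] f]] f]
  [Z0 [Z0 [Z0 f [Z0 f]] f] f]
  [Z0 [Z0 [Z0 [Z0 f] f] f] f]

8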